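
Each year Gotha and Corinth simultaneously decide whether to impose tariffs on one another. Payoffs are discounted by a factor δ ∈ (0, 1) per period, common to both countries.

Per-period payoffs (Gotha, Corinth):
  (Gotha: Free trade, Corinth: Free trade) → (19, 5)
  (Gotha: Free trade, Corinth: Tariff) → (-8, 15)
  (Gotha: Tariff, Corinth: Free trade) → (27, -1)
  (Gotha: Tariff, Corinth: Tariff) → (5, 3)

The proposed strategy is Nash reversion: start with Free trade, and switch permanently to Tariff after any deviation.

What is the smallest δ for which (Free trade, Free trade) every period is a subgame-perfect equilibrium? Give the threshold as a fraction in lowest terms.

Gotha: cooperation gives 19 each period; deviation gives 27 once then 5 forever.
  19/(1−δ) ≥ 27 + 5δ/(1−δ) ⇒ δ ≥ 8/22 = 4/11.
Corinth: cooperation gives 5 each period; deviation gives 15 once then 3 forever.
  δ ≥ 10/12 = 5/6.
Both must hold, so the binding constraint is Corinth's: δ ≥ 5/6.

5/6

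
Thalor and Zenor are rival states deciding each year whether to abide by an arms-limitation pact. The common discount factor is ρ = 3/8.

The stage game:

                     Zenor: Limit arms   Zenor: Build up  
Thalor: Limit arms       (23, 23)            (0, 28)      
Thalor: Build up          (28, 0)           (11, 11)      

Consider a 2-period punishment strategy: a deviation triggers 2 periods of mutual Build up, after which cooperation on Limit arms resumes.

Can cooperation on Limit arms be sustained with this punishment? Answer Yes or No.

IC: ρ+…+ρ^2 ≥ (28−23)/(23−11) = 5/12.
At ρ = 3/8: partial sum = 0.5156 ≥ 0.4167. Cooperation sustainable.

Yes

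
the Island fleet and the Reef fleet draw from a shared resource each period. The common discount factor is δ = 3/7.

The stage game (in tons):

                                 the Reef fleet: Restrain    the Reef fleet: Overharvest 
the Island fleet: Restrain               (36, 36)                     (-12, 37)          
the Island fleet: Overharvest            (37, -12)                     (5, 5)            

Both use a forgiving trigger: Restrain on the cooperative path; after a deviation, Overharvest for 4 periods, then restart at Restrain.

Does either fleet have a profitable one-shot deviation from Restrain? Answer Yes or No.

Comparing payoff streams over the 5 periods until play realigns: cooperate → 36(1+δ+…+δ^4); deviate → 37 + 5(δ+…+δ^4).
Cooperation is sustained iff (36−5)(δ+…+δ^4) ≥ 37−36.
δ+…+δ^4 = 3/7·(1−(3/7)^4)/(1−3/7) = 0.7247, and (37−36)/(36−5) = 0.0323.
0.7247 ≥ 0.0323, so cooperation is sustainable.

No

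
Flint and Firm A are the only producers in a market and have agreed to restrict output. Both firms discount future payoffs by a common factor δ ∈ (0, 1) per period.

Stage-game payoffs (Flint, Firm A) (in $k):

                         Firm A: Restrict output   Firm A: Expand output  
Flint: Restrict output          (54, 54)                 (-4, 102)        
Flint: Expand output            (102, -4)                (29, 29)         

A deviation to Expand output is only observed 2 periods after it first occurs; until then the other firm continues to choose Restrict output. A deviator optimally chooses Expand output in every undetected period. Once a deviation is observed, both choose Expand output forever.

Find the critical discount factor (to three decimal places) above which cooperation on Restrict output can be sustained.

Deviating for the 2 undetected periods gains 102−54 = 48 per period over cooperation, then loses 54−29 = 25 per period forever once punishment starts.
Gain: 48(1 + δ + … + δ^1); loss: 25·δ^2/(1−δ).
No profitable deviation ⇔ 48(1−δ^2) ≤ 25·δ^2, i.e. δ^2 ≥ 48/(48+25) = 48/73.
Hence δ ≥ (48/73)^(1/2) ≈ 0.811.

0.811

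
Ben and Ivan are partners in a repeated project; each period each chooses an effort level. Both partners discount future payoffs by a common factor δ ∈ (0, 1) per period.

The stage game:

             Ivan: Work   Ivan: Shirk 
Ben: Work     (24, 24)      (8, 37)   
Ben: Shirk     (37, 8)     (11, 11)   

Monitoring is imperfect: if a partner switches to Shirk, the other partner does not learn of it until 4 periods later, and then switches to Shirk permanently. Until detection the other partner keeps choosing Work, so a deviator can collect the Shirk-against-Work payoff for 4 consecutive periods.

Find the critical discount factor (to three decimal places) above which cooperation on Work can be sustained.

0.841

Deviating for the 4 undetected periods gains 37−24 = 13 per period over cooperation, then loses 24−11 = 13 per period forever once punishment starts.
Gain: 13(1 + δ + … + δ^3); loss: 13·δ^4/(1−δ).
No profitable deviation ⇔ 13(1−δ^4) ≤ 13·δ^4, i.e. δ^4 ≥ 13/(13+13) = 1/2.
Hence δ ≥ (1/2)^(1/4) ≈ 0.841.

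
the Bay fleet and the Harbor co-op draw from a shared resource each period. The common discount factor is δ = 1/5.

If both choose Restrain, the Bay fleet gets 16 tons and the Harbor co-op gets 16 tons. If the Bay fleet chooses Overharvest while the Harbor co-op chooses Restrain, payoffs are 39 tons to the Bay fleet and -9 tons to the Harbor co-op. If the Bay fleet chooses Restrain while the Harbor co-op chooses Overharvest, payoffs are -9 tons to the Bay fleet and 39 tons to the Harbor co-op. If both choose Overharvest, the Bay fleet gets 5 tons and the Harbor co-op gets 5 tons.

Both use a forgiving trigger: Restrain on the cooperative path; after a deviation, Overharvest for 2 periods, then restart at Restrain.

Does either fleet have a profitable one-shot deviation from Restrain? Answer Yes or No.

Yes

Comparing payoff streams over the 3 periods until play realigns: cooperate → 16(1+δ+…+δ^2); deviate → 39 + 5(δ+…+δ^2).
Cooperation is sustained iff (16−5)(δ+…+δ^2) ≥ 39−16.
δ+…+δ^2 = 1/5·(1−(1/5)^2)/(1−1/5) = 0.2400, and (39−16)/(16−5) = 2.0909.
0.2400 < 2.0909, so cooperation is not sustainable.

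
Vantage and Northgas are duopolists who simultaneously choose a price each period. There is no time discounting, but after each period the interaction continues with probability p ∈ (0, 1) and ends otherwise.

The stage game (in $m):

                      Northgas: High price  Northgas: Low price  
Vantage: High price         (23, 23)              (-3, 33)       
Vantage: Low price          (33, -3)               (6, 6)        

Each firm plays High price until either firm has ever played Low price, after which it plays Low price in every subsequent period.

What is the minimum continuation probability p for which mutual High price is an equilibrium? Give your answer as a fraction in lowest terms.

10/27

Expected cooperation value is 23 + p·23 + p²·23 + … = 23/(1−p); deviation gives 33 + p·6/(1−p).
23 ≥ 33(1−p) + 6p ⇒ 27p ≥ 10 ⇒ p ≥ 10/27.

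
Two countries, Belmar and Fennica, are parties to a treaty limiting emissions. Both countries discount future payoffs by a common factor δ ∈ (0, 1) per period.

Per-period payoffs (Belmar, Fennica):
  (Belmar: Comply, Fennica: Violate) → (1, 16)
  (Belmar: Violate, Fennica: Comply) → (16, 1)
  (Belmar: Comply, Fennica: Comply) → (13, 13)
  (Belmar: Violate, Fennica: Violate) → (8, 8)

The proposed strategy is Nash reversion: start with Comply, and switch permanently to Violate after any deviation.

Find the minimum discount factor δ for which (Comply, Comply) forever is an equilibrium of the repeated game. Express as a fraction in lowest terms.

Cooperation forever yields 13 each period: 13/(1−δ).
Deviating yields 16 once, then 8 forever: 16 + 8δ/(1−δ).
No profitable deviation requires 13/(1−δ) ≥ 16 + 8δ/(1−δ).
Multiplying by (1−δ): 13 ≥ 16(1−δ) + 8δ = 16 − 8δ.
So 8δ ≥ 3, i.e. δ ≥ 3/8.

3/8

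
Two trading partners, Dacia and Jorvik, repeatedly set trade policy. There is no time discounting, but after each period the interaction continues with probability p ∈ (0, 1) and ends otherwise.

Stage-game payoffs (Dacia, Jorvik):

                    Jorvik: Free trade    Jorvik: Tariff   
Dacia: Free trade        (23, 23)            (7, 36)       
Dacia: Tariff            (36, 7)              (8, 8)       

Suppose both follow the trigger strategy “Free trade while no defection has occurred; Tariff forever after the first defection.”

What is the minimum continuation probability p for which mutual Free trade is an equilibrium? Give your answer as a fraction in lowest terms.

13/28

With no time discounting, the continuation probability p plays the role of the discount factor.
Grim-trigger IC: 23/(1−p) ≥ 36 + 8p/(1−p) ⇒ p ≥ (36−23)/(36−8) = 13/28.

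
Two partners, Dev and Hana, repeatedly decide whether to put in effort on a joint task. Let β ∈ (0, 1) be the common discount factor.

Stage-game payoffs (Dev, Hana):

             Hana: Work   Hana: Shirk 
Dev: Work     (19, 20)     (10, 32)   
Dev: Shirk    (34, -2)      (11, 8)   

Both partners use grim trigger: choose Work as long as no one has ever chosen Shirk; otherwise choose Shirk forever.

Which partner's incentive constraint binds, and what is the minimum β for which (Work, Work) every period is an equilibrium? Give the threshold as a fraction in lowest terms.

Dev; β ≥ 15/23

Dev's threshold: (34−19)/(34−11) = 15/23.
Hana's threshold: (32−20)/(32−8) = 1/2.
15/23 > 1/2, so Dev binds and β* = 15/23.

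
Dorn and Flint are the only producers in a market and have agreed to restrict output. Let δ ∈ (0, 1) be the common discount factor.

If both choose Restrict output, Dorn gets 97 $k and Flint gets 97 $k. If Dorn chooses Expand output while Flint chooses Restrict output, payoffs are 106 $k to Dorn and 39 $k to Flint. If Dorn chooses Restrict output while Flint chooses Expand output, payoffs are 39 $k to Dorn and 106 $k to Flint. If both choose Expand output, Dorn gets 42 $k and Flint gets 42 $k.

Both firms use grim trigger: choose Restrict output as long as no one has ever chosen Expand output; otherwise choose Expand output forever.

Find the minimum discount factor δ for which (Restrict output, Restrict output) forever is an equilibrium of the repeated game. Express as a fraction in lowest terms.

Cooperation forever yields 97 each period: 97/(1−δ).
Deviating yields 106 once, then 42 forever: 106 + 42δ/(1−δ).
No profitable deviation requires 97/(1−δ) ≥ 106 + 42δ/(1−δ).
Multiplying by (1−δ): 97 ≥ 106(1−δ) + 42δ = 106 − 64δ.
So 64δ ≥ 9, i.e. δ ≥ 9/64.

9/64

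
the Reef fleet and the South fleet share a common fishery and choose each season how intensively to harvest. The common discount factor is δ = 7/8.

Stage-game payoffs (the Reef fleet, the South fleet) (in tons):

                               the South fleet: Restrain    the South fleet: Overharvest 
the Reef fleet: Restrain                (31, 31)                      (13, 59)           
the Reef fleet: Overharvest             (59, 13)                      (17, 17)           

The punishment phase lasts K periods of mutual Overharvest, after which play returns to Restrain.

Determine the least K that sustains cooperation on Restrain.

Need Σ_{k=1}^{K} δ^k ≥ (59−31)/(31−17) = 2.0000 at δ = 7/8.
At K = 2 the sum is 1.6406 < 2.0000; at K = 3 it is 2.3105 ≥ 2.0000.
So the minimum punishment length is K = 3.

3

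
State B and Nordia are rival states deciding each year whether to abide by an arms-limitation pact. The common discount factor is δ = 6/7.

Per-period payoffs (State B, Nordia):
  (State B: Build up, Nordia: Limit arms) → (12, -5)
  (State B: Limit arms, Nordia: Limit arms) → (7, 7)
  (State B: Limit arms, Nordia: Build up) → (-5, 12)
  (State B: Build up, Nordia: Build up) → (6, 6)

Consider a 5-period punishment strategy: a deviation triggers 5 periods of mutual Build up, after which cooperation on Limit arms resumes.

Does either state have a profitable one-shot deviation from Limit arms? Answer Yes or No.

A one-shot deviation gives 12 now, then 6 for 5 periods, then back to 7.
Gain from deviating: (12−7) today; loss: (7−6) in each of the next 5 periods.
No-deviation condition: (7−6)(δ+…+δ^5) ≥ 12−7, i.e. δ+…+δ^5 ≥ 5.
At δ = 6/7: δ+…+δ^5 = 3.2240 < 5.0000.
So cooperation is not sustainable.

Yes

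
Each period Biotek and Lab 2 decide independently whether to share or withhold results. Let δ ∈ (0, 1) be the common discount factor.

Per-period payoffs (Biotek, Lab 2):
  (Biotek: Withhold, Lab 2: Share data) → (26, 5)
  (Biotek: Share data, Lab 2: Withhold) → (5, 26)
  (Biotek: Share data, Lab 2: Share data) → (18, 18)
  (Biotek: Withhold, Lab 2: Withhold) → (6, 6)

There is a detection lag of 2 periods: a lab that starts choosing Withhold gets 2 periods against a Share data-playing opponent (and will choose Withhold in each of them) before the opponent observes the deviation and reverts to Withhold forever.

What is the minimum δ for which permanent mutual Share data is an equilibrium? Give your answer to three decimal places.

0.632

Deviating for the 2 undetected periods gains 26−18 = 8 per period over cooperation, then loses 18−6 = 12 per period forever once punishment starts.
Gain: 8(1 + δ + … + δ^1); loss: 12·δ^2/(1−δ).
No profitable deviation ⇔ 8(1−δ^2) ≤ 12·δ^2, i.e. δ^2 ≥ 8/(8+12) = 2/5.
Hence δ ≥ (2/5)^(1/2) ≈ 0.632.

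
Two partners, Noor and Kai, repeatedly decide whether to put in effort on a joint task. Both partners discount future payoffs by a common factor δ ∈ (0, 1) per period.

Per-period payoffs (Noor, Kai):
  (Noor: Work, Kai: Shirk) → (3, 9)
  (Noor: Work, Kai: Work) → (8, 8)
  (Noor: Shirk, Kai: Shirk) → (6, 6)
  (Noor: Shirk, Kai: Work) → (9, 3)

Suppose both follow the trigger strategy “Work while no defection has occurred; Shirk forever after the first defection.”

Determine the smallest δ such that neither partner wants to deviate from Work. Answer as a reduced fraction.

One-period gain from deviating is 9 − 8 = 1. The loss is 8 − 6 = 2 in every subsequent period, with present value 2·δ/(1−δ).
Deviation is unprofitable when 2·δ/(1−δ) ≥ 1, i.e. δ/(1−δ) ≥ 1/2.
Equivalently δ ≥ 1/(1+2) = 1/3.

1/3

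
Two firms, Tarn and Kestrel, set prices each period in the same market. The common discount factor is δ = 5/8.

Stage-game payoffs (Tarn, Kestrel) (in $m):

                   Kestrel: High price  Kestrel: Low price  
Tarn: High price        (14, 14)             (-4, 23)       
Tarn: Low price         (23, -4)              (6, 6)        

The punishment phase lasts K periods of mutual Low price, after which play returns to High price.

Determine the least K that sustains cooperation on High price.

No profitable deviation requires (14−6)(δ+…+δ^K) ≥ 23−14, i.e. δ+…+δ^K ≥ 9/8 ≈ 1.1250.
With δ = 5/8, the partial sums are K=1: 0.6250, K=2: 1.0156, K=3: 1.2598.
K = 3 is the first length at which the sum reaches 1.1250.

3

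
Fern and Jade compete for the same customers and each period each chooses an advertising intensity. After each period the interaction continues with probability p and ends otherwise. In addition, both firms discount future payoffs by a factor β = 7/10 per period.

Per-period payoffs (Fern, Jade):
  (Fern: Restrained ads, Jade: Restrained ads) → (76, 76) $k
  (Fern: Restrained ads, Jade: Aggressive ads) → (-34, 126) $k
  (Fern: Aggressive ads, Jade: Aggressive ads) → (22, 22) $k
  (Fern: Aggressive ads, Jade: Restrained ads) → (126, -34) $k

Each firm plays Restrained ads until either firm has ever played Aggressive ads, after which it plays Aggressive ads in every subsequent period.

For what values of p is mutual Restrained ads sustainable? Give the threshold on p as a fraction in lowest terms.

With continuation probability p and discount β, the effective per-period discount factor is βp.
Grim-trigger IC: βp ≥ (126−76)/(126−22) = 25/52.
So p ≥ (25/52)/(7/10) = 125/182.

125/182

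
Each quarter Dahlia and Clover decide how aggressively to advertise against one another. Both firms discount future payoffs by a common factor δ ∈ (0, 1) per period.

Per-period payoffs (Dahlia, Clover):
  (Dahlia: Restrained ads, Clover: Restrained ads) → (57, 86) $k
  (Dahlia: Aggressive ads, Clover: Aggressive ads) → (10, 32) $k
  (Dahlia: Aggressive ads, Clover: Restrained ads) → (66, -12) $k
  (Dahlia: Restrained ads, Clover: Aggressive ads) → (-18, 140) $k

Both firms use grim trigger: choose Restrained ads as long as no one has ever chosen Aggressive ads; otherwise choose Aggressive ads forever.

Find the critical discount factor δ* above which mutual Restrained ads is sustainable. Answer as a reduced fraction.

1/2

For Dahlia: deviation gain 66−57 = 9, per-period punishment loss 57−10 = 47. IC gives δ ≥ 9/56.
For Clover: gain 54, loss 54 per period, so δ ≥ 54/108 = 1/2.
The tighter constraint is Clover's, so cooperation needs δ ≥ 1/2.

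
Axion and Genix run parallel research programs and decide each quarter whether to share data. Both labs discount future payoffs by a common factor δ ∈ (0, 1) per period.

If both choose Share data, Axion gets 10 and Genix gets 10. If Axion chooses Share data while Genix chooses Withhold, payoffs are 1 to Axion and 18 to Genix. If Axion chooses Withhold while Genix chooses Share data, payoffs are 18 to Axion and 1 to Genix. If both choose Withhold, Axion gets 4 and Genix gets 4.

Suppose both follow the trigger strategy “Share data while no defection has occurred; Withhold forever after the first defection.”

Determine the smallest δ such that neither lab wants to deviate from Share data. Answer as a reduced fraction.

4/7

Cooperation forever yields 10 each period: 10/(1−δ).
Deviating yields 18 once, then 4 forever: 18 + 4δ/(1−δ).
No profitable deviation requires 10/(1−δ) ≥ 18 + 4δ/(1−δ).
Multiplying by (1−δ): 10 ≥ 18(1−δ) + 4δ = 18 − 14δ.
So 14δ ≥ 8, i.e. δ ≥ 8/14 = 4/7.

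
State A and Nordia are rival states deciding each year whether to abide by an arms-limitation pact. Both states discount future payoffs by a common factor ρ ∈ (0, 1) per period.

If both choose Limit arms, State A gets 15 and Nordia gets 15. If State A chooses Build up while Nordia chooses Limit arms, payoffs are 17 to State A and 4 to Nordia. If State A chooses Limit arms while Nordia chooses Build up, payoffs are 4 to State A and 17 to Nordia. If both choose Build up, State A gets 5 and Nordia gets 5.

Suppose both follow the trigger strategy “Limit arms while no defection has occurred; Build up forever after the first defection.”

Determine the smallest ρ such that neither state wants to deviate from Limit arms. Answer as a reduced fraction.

1/6

One-period gain from deviating is 17 − 15 = 2. The loss is 15 − 5 = 10 in every subsequent period, with present value 10·ρ/(1−ρ).
Deviation is unprofitable when 10·ρ/(1−ρ) ≥ 2, i.e. ρ/(1−ρ) ≥ 1/5.
Equivalently ρ ≥ 2/(2+10) = 1/6.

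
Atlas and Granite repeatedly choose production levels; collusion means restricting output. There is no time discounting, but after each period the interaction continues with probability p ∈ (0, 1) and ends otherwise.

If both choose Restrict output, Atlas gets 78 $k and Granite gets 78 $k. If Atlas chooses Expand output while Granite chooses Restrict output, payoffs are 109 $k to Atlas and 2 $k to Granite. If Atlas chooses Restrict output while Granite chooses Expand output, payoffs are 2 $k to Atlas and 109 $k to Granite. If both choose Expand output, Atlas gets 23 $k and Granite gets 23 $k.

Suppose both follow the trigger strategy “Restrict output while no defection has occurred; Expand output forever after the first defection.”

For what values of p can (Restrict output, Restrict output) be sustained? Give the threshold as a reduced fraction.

31/86

Expected cooperation value is 78 + p·78 + p²·78 + … = 78/(1−p); deviation gives 109 + p·23/(1−p).
78 ≥ 109(1−p) + 23p ⇒ 86p ≥ 31 ⇒ p ≥ 31/86.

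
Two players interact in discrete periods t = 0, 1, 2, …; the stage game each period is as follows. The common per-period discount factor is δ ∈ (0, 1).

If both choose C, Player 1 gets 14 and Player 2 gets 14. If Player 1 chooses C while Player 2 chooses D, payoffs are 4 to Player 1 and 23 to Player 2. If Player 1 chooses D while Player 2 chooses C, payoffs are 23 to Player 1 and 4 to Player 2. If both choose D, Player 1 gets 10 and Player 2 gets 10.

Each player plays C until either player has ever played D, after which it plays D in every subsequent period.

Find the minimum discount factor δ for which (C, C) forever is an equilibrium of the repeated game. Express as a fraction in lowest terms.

9/13

Cooperation forever yields 14 each period: 14/(1−δ).
Deviating yields 23 once, then 10 forever: 23 + 10δ/(1−δ).
No profitable deviation requires 14/(1−δ) ≥ 23 + 10δ/(1−δ).
Multiplying by (1−δ): 14 ≥ 23(1−δ) + 10δ = 23 − 13δ.
So 13δ ≥ 9, i.e. δ ≥ 9/13.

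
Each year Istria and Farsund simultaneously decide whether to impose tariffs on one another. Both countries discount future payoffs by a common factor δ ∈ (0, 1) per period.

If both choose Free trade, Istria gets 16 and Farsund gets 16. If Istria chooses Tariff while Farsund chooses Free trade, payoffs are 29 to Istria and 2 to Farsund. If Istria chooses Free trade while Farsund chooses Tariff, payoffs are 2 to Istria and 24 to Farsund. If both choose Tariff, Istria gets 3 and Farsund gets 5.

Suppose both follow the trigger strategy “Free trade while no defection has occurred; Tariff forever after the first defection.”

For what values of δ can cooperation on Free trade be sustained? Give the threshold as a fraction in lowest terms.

For Istria: deviation gain 29−16 = 13, per-period punishment loss 16−3 = 13. IC gives δ ≥ 13/26 = 1/2.
For Farsund: gain 8, loss 11 per period, so δ ≥ 8/19.
The tighter constraint is Istria's, so cooperation needs δ ≥ 1/2.

1/2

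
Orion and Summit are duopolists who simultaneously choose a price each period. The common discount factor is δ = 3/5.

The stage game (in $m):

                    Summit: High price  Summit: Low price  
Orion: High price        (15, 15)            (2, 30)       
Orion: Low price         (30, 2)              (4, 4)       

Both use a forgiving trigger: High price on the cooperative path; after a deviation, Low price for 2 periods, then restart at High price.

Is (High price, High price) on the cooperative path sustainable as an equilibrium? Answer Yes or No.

Comparing payoff streams over the 3 periods until play realigns: cooperate → 15(1+δ+…+δ^2); deviate → 30 + 4(δ+…+δ^2).
Cooperation is sustained iff (15−4)(δ+…+δ^2) ≥ 30−15.
δ+…+δ^2 = 3/5·(1−(3/5)^2)/(1−3/5) = 0.9600, and (30−15)/(15−4) = 1.3636.
0.9600 < 1.3636, so cooperation is not sustainable.

No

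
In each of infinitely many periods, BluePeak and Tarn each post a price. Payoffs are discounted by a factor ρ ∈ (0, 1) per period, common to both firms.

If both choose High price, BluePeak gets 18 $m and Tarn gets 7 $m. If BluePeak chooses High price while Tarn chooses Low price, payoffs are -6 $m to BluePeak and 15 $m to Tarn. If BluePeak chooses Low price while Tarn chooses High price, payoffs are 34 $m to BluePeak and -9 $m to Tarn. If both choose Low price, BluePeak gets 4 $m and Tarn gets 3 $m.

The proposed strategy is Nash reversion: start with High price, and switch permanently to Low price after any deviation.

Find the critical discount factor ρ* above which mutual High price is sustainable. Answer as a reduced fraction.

BluePeak: cooperation gives 18 each period; deviation gives 34 once then 4 forever.
  18/(1−ρ) ≥ 34 + 4ρ/(1−ρ) ⇒ ρ ≥ 16/30 = 8/15.
Tarn: cooperation gives 7 each period; deviation gives 15 once then 3 forever.
  ρ ≥ 8/12 = 2/3.
Both must hold, so the binding constraint is Tarn's: ρ ≥ 2/3.

2/3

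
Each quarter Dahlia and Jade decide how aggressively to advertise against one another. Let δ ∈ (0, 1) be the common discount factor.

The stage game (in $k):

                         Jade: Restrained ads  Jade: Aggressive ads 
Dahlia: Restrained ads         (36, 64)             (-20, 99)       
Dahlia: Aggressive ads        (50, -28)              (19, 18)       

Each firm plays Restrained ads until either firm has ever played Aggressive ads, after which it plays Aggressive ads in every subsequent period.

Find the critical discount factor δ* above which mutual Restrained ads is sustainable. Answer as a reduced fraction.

For Dahlia: deviation gain 50−36 = 14, per-period punishment loss 36−19 = 17. IC gives δ ≥ 14/31.
For Jade: gain 35, loss 46 per period, so δ ≥ 35/81.
The tighter constraint is Dahlia's, so cooperation needs δ ≥ 14/31.

14/31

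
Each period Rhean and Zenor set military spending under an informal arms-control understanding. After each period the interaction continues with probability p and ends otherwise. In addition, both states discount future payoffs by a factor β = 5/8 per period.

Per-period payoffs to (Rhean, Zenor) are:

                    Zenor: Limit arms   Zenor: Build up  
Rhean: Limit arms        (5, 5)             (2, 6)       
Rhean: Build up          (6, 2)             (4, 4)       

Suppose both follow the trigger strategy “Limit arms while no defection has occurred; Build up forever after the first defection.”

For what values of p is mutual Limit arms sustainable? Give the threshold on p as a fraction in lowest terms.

With continuation probability p and discount β, the effective per-period discount factor is βp.
Grim-trigger IC: βp ≥ (6−5)/(6−4) = 1/2.
So p ≥ (1/2)/(5/8) = 4/5.

4/5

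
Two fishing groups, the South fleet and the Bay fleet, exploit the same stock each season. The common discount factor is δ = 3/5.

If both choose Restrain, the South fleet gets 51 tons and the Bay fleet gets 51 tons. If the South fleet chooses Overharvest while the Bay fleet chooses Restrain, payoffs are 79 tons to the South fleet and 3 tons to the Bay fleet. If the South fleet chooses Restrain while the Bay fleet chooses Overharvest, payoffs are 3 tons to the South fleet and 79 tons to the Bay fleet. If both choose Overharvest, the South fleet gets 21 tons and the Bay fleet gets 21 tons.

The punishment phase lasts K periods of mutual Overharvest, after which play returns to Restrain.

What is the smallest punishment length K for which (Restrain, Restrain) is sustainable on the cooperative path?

2

No profitable deviation requires (51−21)(δ+…+δ^K) ≥ 79−51, i.e. δ+…+δ^K ≥ 14/15 ≈ 0.9333.
With δ = 3/5, the partial sums are K=1: 0.6000, K=2: 0.9600.
K = 2 is the first length at which the sum reaches 0.9333.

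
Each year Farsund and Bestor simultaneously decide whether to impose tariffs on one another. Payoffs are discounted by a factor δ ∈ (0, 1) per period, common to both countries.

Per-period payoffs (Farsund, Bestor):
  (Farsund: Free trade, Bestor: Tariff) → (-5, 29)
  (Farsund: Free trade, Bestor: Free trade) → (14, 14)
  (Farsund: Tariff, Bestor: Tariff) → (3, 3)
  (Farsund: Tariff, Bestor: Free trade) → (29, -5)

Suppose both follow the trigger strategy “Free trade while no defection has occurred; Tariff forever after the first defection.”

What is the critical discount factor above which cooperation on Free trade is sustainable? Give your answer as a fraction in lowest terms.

Under grim trigger the critical discount factor is (T−C)/(T−P) with T = 29, C = 14, P = 3.
δ* = (29−14)/(29−3) = 15/26.

15/26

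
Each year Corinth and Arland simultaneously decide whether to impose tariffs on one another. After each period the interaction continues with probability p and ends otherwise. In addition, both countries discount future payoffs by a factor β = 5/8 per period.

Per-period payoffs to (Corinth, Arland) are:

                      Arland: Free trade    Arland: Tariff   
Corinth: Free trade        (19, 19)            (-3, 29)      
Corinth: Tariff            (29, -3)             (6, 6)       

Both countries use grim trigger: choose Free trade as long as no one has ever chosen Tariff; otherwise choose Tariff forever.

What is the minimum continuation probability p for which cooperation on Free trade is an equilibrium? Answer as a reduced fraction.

16/23

Expected continuation weight on next period's payoff is β·p = 5/8·p, which plays the role of the discount factor.
Cooperation requires 5/8·p ≥ (29−19)/(29−6) = 10/23, hence p ≥ 16/23.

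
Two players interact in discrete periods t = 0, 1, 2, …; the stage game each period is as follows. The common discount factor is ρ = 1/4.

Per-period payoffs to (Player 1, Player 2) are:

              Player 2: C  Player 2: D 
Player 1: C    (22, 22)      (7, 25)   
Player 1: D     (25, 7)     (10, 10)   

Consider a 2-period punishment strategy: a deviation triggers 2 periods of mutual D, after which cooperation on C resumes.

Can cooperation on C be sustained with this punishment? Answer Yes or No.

Yes

A one-shot deviation gives 25 now, then 10 for 2 periods, then back to 22.
Gain from deviating: (25−22) today; loss: (22−10) in each of the next 2 periods.
No-deviation condition: (22−10)(ρ+…+ρ^2) ≥ 25−22, i.e. ρ+…+ρ^2 ≥ 1/4.
At ρ = 1/4: ρ+…+ρ^2 = 0.3125 ≥ 0.2500.
So cooperation is sustainable.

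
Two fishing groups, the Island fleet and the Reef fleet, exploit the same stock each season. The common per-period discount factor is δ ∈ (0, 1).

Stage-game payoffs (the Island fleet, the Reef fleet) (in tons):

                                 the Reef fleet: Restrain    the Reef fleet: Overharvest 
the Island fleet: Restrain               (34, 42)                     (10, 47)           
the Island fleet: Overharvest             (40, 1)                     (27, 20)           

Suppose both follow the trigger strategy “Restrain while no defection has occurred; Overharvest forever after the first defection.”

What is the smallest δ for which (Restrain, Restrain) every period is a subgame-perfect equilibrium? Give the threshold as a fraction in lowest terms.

6/13

the Island fleet's threshold: (40−34)/(40−27) = 6/13.
the Reef fleet's threshold: (47−42)/(47−20) = 5/27.
6/13 > 5/27, so the Island fleet binds and δ* = 6/13.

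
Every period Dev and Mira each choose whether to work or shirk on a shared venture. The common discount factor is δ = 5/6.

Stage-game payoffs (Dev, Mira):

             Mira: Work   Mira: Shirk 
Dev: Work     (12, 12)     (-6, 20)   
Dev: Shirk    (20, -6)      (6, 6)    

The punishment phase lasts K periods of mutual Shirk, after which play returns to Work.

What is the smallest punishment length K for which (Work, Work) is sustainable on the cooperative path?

Need Σ_{k=1}^{K} δ^k ≥ (20−12)/(12−6) = 1.3333 at δ = 5/6.
At K = 1 the sum is 0.8333 < 1.3333; at K = 2 it is 1.5278 ≥ 1.3333.
So the minimum punishment length is K = 2.

2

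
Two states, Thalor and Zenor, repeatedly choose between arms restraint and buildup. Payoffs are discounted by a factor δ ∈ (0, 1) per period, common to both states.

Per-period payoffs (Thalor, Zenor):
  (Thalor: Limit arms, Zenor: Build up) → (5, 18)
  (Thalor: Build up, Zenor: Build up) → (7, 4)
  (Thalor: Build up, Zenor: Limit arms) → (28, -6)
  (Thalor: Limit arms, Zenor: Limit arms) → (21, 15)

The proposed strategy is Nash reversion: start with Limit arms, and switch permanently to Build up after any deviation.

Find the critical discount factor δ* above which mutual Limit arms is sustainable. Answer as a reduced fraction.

1/3

Thalor's threshold: (28−21)/(28−7) = 1/3.
Zenor's threshold: (18−15)/(18−4) = 3/14.
1/3 > 3/14, so Thalor binds and δ* = 1/3.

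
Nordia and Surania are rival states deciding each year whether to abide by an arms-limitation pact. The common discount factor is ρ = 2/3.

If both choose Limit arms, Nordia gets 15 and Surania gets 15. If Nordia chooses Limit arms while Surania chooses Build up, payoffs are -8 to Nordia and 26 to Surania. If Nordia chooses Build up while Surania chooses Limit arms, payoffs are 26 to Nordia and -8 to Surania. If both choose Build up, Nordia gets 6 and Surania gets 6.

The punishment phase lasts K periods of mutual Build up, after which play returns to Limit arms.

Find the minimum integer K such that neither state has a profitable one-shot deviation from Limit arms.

IC: ρ(1−ρ^K)/(1−ρ) ≥ (26−15)/(15−6) = 11/9.
With ρ = 2/3: need 1 − ρ^K ≥ 11/9·(1−2/3)/(2/3), i.e. ρ^K ≤ 0.3889.
Since (2/3)^2 = 0.4444 and (2/3)^3 = 0.2963, the smallest such K is 3.

3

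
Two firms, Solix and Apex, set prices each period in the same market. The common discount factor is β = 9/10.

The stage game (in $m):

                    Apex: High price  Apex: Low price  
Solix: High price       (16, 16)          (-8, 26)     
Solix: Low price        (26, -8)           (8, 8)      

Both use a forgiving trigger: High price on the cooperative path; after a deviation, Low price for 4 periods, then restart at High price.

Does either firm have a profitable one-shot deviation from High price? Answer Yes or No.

No

IC: β+…+β^4 ≥ (26−16)/(16−8) = 5/4.
At β = 9/10: partial sum = 3.0951 ≥ 1.2500. Cooperation sustainable.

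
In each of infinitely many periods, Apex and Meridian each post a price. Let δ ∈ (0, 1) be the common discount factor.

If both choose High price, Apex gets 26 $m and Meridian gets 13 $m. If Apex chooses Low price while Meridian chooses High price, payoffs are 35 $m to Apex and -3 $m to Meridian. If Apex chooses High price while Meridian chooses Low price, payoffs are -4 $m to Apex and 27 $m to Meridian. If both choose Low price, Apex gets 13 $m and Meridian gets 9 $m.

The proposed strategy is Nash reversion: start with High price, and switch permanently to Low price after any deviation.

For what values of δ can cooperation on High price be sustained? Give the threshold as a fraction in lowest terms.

Apex: cooperation gives 26 each period; deviation gives 35 once then 13 forever.
  26/(1−δ) ≥ 35 + 13δ/(1−δ) ⇒ δ ≥ 9/22.
Meridian: cooperation gives 13 each period; deviation gives 27 once then 9 forever.
  δ ≥ 14/18 = 7/9.
Both must hold, so the binding constraint is Meridian's: δ ≥ 7/9.

7/9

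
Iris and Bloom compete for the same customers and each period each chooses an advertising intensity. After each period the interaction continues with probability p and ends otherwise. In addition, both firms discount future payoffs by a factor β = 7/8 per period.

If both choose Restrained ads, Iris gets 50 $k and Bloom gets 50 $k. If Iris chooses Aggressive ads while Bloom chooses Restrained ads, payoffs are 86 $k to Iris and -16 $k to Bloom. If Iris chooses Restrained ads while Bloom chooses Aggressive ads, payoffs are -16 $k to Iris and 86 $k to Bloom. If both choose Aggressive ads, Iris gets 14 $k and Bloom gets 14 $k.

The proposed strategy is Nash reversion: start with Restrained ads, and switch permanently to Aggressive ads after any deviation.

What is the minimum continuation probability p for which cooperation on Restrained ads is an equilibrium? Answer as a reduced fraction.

Expected continuation weight on next period's payoff is β·p = 7/8·p, which plays the role of the discount factor.
Cooperation requires 7/8·p ≥ (86−50)/(86−14) = 1/2, hence p ≥ 4/7.

4/7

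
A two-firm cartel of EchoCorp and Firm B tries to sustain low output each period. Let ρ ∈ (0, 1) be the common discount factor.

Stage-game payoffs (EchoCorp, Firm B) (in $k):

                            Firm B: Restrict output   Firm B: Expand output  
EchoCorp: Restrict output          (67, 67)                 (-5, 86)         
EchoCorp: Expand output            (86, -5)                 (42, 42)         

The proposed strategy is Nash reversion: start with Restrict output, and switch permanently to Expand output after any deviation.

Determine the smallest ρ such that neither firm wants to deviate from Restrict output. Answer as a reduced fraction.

67/(1−ρ) ≥ 86 + 42ρ/(1−ρ)
67 ≥ 86 − 44ρ
ρ ≥ 19/44.

19/44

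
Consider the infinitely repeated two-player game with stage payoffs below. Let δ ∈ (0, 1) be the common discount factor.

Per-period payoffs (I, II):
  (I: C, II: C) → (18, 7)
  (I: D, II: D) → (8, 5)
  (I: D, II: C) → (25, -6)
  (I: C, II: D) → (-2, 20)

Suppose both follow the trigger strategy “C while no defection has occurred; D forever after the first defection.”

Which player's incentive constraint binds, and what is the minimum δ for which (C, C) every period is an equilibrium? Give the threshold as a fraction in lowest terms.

II; δ ≥ 13/15

For I: deviation gain 25−18 = 7, per-period punishment loss 18−8 = 10. IC gives δ ≥ 7/17.
For II: gain 13, loss 2 per period, so δ ≥ 13/15.
The tighter constraint is II's, so cooperation needs δ ≥ 13/15.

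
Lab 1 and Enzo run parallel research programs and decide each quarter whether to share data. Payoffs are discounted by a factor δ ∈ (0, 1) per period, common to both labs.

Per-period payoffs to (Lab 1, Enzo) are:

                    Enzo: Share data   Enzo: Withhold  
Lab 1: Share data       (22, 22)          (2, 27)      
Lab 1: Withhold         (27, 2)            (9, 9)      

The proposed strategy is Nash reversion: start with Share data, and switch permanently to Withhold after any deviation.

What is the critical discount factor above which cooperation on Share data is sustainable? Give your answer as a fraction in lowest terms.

5/18

22/(1−δ) ≥ 27 + 9δ/(1−δ)
22 ≥ 27 − 18δ
δ ≥ 5/18.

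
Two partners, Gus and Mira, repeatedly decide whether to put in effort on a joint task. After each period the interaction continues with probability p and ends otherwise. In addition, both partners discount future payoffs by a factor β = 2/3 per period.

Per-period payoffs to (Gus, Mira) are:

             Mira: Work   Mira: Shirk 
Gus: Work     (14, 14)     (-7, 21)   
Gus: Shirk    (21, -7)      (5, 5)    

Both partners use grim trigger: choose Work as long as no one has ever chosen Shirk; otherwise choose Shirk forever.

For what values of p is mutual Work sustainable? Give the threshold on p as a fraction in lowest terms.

Expected continuation weight on next period's payoff is β·p = 2/3·p, which plays the role of the discount factor.
Cooperation requires 2/3·p ≥ (21−14)/(21−5) = 7/16, hence p ≥ 21/32.

21/32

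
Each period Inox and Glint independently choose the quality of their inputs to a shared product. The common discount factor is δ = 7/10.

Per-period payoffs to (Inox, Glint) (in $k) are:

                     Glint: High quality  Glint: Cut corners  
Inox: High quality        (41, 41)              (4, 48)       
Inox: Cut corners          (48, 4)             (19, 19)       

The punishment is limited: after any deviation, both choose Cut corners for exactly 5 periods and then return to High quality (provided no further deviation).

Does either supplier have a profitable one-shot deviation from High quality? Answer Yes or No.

No

Comparing payoff streams over the 6 periods until play realigns: cooperate → 41(1+δ+…+δ^5); deviate → 48 + 19(δ+…+δ^5).
Cooperation is sustained iff (41−19)(δ+…+δ^5) ≥ 48−41.
δ+…+δ^5 = 7/10·(1−(7/10)^5)/(1−7/10) = 1.9412, and (48−41)/(41−19) = 0.3182.
1.9412 ≥ 0.3182, so cooperation is sustainable.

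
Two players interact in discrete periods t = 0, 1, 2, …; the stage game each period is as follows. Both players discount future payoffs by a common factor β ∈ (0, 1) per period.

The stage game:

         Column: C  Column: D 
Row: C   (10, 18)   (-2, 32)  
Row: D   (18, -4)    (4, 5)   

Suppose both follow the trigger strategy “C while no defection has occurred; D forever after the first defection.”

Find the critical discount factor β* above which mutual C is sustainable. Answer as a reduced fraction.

4/7

For Row: deviation gain 18−10 = 8, per-period punishment loss 10−4 = 6. IC gives β ≥ 8/14 = 4/7.
For Column: gain 14, loss 13 per period, so β ≥ 14/27.
The tighter constraint is Row's, so cooperation needs β ≥ 4/7.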